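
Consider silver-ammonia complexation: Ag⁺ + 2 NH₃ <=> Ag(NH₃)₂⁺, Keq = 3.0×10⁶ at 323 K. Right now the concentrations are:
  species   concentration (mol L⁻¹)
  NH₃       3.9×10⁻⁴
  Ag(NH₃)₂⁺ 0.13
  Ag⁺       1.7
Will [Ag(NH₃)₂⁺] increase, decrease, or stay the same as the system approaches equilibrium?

Q = [Ag(NH₃)₂⁺] / ([Ag⁺]·[NH₃]²) = (0.13) / ((1.7)·(3.9×10⁻⁴)²) = 5.0×10⁵
Q = 5.0×10⁵ < Keq = 3.0×10⁶: net forward reaction.
Ag(NH₃)₂⁺ is a product, so it increases.

increase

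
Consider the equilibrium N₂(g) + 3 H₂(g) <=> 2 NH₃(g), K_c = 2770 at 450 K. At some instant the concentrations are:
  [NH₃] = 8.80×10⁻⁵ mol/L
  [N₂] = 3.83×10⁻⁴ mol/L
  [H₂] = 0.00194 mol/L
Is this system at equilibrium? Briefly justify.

Q_c = [NH₃]² / ([N₂]·[H₂]³) = (8.80×10⁻⁵)² / ((3.83×10⁻⁴)·(0.00194)³) = 2770
Q_c = 2770 = K_c; the system is at equilibrium.

yes, at equilibrium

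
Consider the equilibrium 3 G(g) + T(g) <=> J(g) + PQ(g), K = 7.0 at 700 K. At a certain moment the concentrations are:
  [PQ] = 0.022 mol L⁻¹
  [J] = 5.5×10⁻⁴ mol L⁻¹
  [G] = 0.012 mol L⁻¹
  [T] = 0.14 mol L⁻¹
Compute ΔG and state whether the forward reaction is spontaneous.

Q = [J]·[PQ] / ([G]³·[T]) = (5.5×10⁻⁴)·(0.022) / ((0.012)³·(0.14)) = 50.0
ΔG = RT ln(Q/K) = (8.314 J mol⁻¹ K⁻¹)(700 K) × ln(50.0/7.0)
   = (5.820 kJ/mol)(1.966) = 11.4 kJ/mol
ΔG > 0, so the forward reaction is non-spontaneous (proceeds in reverse).

ΔG = 11.4 kJ/mol; the forward reaction is non-spontaneous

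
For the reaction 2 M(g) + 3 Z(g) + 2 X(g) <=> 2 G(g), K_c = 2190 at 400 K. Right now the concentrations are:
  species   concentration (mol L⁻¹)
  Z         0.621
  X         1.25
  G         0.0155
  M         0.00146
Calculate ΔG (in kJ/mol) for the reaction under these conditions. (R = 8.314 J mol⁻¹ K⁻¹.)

Q_c = [G]² / ([M]²·[Z]³·[X]²) = (0.0155)² / ((0.00146)²·(0.621)³·(1.25)²) = 301
ΔG = RT ln(Q_c/K_c) = (8.314 J mol⁻¹ K⁻¹)(400 K) × ln(301/2190)
   = (3.326 kJ/mol)(-1.985) = -6.60 kJ/mol
ΔG < 0, so the forward reaction is spontaneous (proceeds forward).

ΔG = -6.60 kJ/mol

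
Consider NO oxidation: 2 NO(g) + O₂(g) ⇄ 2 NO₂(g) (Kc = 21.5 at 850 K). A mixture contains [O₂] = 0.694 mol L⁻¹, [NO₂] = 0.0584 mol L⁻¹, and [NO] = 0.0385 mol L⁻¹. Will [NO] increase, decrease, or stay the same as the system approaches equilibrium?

decrease

Qc = [NO₂]² / ([NO]²·[O₂]) = (0.0584)² / ((0.0385)²·(0.694)) = 3.32
Qc = 3.32 < Kc = 21.5: net forward reaction.
NO is a reactant, so it decreases.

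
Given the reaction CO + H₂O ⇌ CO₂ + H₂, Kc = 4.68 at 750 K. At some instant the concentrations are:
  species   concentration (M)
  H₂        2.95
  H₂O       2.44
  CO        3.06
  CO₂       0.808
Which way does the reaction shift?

in the forward direction

Qc = [CO₂]·[H₂] / ([CO]·[H₂O]) = (0.808)·(2.95) / ((3.06)·(2.44)) = 0.319
Qc = 0.319 < Kc = 4.68, so the forward reaction proceeds.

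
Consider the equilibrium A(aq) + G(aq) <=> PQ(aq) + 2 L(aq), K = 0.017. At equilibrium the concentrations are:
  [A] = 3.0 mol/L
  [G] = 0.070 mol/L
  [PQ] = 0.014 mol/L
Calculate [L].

At equilibrium, K = [PQ]·[L]² / ([A]·[G]) = 0.017.
(0.014)·([L])² / ((3.0)·(0.070)) = 0.017
[L]² = 0.255 ⇒ [L] = 0.50 mol/L

[L] = 0.50 mol/L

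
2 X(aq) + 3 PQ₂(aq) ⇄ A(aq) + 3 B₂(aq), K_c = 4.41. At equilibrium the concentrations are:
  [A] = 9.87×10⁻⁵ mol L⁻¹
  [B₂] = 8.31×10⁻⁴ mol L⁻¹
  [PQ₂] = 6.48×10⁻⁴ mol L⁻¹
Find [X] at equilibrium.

[X] = 0.00687 mol L⁻¹

At equilibrium, K_c = [A]·[B₂]³ / ([X]²·[PQ₂]³) = 4.41.
(9.87×10⁻⁵)·(8.31×10⁻⁴)³ / (([X])²·(6.48×10⁻⁴)³) = 4.41
[X]² = 4.72×10⁻⁵ ⇒ [X] = 0.00687 mol L⁻¹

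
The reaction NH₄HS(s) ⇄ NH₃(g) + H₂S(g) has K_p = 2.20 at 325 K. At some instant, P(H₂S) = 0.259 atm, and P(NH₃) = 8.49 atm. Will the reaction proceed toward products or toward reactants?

(NH₄HS is a pure solid — omitted from Q_p.)
Q_p = P(NH₃)·P(H₂S) = (8.49)·(0.259) = 2.20
Q_p = 2.20 = K_p, so the system is already at equilibrium.

no net change (already at equilibrium)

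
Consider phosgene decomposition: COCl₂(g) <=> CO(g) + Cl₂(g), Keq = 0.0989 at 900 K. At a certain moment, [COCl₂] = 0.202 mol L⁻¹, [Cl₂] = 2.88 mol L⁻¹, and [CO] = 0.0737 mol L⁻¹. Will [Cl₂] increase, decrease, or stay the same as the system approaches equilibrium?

Q = [CO]·[Cl₂] / [COCl₂] = (0.0737)·(2.88) / (0.202) = 1.05
Q = 1.05 > Keq = 0.0989: net reverse reaction.
Cl₂ is a product, so it decreases.

decrease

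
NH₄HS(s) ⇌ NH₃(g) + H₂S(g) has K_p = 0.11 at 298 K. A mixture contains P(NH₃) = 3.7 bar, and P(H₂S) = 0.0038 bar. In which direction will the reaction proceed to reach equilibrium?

(NH₄HS is a pure solid — omitted from Q_p.)
Q_p = P(NH₃)·P(H₂S) = (3.7)·(0.0038) = 0.014
Q_p = 0.014 < K_p = 0.11, so the forward reaction proceeds.

forward (toward products)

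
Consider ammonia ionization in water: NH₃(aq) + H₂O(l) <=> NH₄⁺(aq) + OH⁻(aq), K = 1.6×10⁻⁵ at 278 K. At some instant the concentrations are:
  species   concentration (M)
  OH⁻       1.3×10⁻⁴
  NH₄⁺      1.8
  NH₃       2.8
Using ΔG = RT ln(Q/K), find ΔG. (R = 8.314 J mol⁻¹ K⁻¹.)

ΔG = 3.82 kJ/mol

(H₂O is a pure liquid — omitted from Q.)
Q = [NH₄⁺]·[OH⁻] / [NH₃] = (1.8)·(1.3×10⁻⁴) / (2.8) = 8.36×10⁻⁵
ΔG = RT ln(Q/K) = (8.314 J mol⁻¹ K⁻¹)(278 K) × ln(8.36×10⁻⁵/1.6×10⁻⁵)
   = (2.311 kJ/mol)(1.653) = 3.82 kJ/mol
ΔG > 0, so the forward reaction is non-spontaneous (proceeds in reverse).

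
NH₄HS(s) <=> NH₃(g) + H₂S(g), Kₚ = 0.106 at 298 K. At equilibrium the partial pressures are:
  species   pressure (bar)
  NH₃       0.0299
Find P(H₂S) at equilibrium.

P(H₂S) = 3.55 bar

(NH₄HS is a pure solid — omitted from Kₚ.)
At equilibrium, Kₚ = P(NH₃)·P(H₂S) = 0.106.
(0.0299)·(P(H₂S)) = 0.106
P(H₂S) = 3.55 bar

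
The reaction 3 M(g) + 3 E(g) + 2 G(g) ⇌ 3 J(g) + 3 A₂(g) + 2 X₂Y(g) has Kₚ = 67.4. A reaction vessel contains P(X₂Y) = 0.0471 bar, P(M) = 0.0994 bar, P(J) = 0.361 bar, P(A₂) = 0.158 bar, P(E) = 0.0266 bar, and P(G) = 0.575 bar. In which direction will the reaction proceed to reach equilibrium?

Qₚ = P(J)³·P(A₂)³·P(X₂Y)² / (P(M)³·P(E)³·P(G)²) = (0.361)³·(0.158)³·(0.0471)² / ((0.0994)³·(0.0266)³·(0.575)²) = 67.4
Qₚ = 67.4 = Kₚ, so the system is already at equilibrium.

no net change (already at equilibrium)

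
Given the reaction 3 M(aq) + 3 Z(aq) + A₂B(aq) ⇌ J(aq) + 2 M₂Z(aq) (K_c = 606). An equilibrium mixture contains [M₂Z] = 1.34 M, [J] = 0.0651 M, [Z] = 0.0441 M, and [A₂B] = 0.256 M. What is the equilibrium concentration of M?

[M] = 2.06 M

At equilibrium, K_c = [J]·[M₂Z]² / ([M]³·[Z]³·[A₂B]) = 606.
(0.0651)·(1.34)² / (([M])³·(0.0441)³·(0.256)) = 606
[M]³ = 8.79 ⇒ [M] = 2.06 M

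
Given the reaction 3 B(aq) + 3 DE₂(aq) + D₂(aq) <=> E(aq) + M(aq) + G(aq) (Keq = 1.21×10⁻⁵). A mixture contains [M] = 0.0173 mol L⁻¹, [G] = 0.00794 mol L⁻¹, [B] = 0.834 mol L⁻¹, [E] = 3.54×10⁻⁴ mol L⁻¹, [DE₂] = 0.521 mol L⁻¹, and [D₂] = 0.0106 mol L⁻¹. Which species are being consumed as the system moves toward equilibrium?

E, M, G (products)

Q = [E]·[M]·[G] / ([B]³·[DE₂]³·[D₂]) = (3.54×10⁻⁴)·(0.0173)·(0.00794) / ((0.834)³·(0.521)³·(0.0106)) = 5.59×10⁻⁵
Q = 5.59×10⁻⁵ > Keq = 1.21×10⁻⁵: net reverse reaction.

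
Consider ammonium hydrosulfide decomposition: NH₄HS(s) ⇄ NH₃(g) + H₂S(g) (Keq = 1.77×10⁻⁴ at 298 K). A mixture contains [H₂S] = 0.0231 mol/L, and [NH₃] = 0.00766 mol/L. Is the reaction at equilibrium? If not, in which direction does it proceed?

(NH₄HS is a pure solid — omitted from Q.)
Q = [NH₃]·[H₂S] = (0.00766)·(0.0231) = 1.77×10⁻⁴
Q = 1.77×10⁻⁴ = Keq, so the system is already at equilibrium.

no net change (already at equilibrium)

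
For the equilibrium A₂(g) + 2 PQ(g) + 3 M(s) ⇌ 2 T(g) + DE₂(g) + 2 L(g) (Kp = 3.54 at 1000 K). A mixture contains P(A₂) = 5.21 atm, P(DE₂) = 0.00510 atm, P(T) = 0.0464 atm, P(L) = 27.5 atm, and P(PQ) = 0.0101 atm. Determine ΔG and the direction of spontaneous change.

(M is a pure solid — omitted from Qp.)
Qp = P(T)²·P(DE₂)·P(L)² / (P(A₂)·P(PQ)²) = (0.0464)²·(0.00510)·(27.5)² / ((5.21)·(0.0101)²) = 15.6
ΔG = RT ln(Qp/Kp) = (8.314 J mol⁻¹ K⁻¹)(1000 K) × ln(15.6/3.54)
   = (8.314 kJ/mol)(1.483) = 12.3 kJ/mol
ΔG > 0, so the forward reaction is non-spontaneous (proceeds in reverse).

ΔG = 12.3 kJ/mol; the forward reaction is non-spontaneous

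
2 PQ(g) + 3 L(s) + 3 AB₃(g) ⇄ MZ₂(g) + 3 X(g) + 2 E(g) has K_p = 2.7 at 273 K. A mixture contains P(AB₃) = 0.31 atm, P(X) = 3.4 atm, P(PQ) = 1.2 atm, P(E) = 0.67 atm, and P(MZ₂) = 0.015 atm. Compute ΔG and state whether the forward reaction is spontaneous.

ΔG = 1.88 kJ/mol; the forward reaction is non-spontaneous

(L is a pure solid — omitted from Q_p.)
Q_p = P(MZ₂)·P(X)³·P(E)² / (P(PQ)²·P(AB₃)³) = (0.015)·(3.4)³·(0.67)² / ((1.2)²·(0.31)³) = 6.17
ΔG = RT ln(Q_p/K_p) = (8.314 J mol⁻¹ K⁻¹)(273 K) × ln(6.17/2.7)
   = (2.270 kJ/mol)(0.8264) = 1.88 kJ/mol
ΔG > 0, so the forward reaction is non-spontaneous (proceeds in reverse).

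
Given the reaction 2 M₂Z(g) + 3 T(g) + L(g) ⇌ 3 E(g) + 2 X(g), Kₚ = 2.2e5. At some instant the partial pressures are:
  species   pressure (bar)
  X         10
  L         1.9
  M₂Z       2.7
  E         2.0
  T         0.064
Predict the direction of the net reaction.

no net change (already at equilibrium)

Qₚ = P(E)³·P(X)² / (P(M₂Z)²·P(T)³·P(L)) = (2.0)³·(10)² / ((2.7)²·(0.064)³·(1.9)) = 2.2e5
Qₚ = 2.2e5 = Kₚ, so the system is already at equilibrium.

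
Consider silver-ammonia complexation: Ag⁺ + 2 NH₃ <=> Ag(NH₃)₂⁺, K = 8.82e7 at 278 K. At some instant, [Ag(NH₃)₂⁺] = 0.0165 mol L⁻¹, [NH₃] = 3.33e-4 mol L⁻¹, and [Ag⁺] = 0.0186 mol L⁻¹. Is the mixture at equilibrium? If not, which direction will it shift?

Q = [Ag(NH₃)₂⁺] / ([Ag⁺]·[NH₃]²) = (0.0165) / ((0.0186)·(3.33e-4)²) = 8.00e6
Q = 8.00e6 < K = 8.82e7: net forward reaction.

no; Q < K, reaction proceeds forward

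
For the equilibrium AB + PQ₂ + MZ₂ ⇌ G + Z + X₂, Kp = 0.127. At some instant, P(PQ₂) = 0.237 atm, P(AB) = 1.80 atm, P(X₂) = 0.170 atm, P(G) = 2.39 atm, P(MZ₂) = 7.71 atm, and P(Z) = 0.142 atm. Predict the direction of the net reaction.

Qp = P(G)·P(Z)·P(X₂) / (P(AB)·P(PQ₂)·P(MZ₂)) = (2.39)·(0.142)·(0.170) / ((1.80)·(0.237)·(7.71)) = 0.0175
Qp = 0.0175 < Kp = 0.127, so the forward reaction proceeds.

toward products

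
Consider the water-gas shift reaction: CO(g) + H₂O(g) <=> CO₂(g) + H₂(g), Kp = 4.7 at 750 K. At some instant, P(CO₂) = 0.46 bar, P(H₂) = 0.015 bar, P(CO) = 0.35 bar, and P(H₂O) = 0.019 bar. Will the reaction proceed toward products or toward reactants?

forward (toward products)

Qp = P(CO₂)·P(H₂) / (P(CO)·P(H₂O)) = (0.46)·(0.015) / ((0.35)·(0.019)) = 1.0
Qp = 1.0 < Kp = 4.7, so the forward reaction proceeds.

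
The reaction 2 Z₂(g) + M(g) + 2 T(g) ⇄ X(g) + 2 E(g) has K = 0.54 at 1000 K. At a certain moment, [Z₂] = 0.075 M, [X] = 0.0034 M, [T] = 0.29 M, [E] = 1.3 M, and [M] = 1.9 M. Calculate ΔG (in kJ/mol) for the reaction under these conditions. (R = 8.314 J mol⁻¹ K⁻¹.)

Q = [X]·[E]² / ([Z₂]²·[M]·[T]²) = (0.0034)·(1.3)² / ((0.075)²·(1.9)·(0.29)²) = 6.39
ΔG = RT ln(Q/K) = (8.314 J mol⁻¹ K⁻¹)(1000 K) × ln(6.39/0.54)
   = (8.314 kJ/mol)(2.471) = 20.5 kJ/mol
ΔG > 0, so the forward reaction is non-spontaneous (proceeds in reverse).

ΔG = 20.5 kJ/mol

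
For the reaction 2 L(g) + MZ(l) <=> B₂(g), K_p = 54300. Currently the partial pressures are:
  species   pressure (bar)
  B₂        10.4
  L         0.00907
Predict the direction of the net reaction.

(MZ is a pure liquid — omitted from Q_p.)
Q_p = P(B₂) / P(L)² = (10.4) / (0.00907)² = 1.26×10⁵
Q_p = 1.26×10⁵ > K_p = 54300, so the reverse reaction proceeds.

toward reactants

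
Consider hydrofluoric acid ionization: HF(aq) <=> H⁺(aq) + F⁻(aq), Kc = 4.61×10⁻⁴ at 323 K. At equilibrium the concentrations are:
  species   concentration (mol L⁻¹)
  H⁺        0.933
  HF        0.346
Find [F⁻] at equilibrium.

[F⁻] = 1.71×10⁻⁴ mol L⁻¹

At equilibrium, Kc = [H⁺]·[F⁻] / [HF] = 4.61×10⁻⁴.
(0.933)·([F⁻]) / (0.346) = 4.61×10⁻⁴
[F⁻] = 1.71×10⁻⁴ mol L⁻¹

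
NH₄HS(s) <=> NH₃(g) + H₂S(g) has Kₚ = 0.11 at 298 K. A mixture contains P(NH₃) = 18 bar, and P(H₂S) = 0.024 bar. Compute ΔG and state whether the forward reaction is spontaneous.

ΔG = 3.39 kJ/mol; the forward reaction is non-spontaneous

(NH₄HS is a pure solid — omitted from Qₚ.)
Qₚ = P(NH₃)·P(H₂S) = (18)·(0.024) = 0.432
ΔG = RT ln(Qₚ/Kₚ) = (8.314 J mol⁻¹ K⁻¹)(298 K) × ln(0.432/0.11)
   = (2.478 kJ/mol)(1.368) = 3.39 kJ/mol
ΔG > 0, so the forward reaction is non-spontaneous (proceeds in reverse).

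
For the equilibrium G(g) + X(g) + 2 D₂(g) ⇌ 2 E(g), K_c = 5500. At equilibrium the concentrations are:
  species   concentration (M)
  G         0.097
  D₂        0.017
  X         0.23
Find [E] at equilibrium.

[E] = 0.19 M

At equilibrium, K_c = [E]² / ([G]·[X]·[D₂]²) = 5500.
([E])² / ((0.097)·(0.23)·(0.017)²) = 5500
[E]² = 0.0355 ⇒ [E] = 0.19 M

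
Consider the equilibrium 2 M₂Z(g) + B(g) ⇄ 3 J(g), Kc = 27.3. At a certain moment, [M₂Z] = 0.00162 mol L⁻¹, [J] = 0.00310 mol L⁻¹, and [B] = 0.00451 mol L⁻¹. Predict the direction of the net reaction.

forward (toward products)

Qc = [J]³ / ([M₂Z]²·[B]) = (0.00310)³ / ((0.00162)²·(0.00451)) = 2.52
Qc = 2.52 < Kc = 27.3, so the forward reaction proceeds.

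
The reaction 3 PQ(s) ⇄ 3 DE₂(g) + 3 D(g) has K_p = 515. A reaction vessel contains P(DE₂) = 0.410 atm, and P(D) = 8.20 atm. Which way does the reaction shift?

forward (toward products)

(PQ is a pure solid — omitted from Q_p.)
Q_p = P(DE₂)³·P(D)³ = (0.410)³·(8.20)³ = 38.0
Q_p = 38.0 < K_p = 515, so the forward reaction proceeds.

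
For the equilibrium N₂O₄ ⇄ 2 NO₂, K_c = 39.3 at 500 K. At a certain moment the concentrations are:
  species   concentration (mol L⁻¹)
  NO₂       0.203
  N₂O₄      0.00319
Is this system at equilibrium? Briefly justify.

Q_c = [NO₂]² / [N₂O₄] = (0.203)² / (0.00319) = 12.9
Q_c = 12.9 < K_c = 39.3: net forward reaction.

no; Q < K, reaction proceeds forward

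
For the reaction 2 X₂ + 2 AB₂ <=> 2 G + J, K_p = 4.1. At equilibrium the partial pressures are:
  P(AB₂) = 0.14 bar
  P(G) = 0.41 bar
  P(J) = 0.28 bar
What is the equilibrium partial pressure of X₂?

P(X₂) = 0.77 bar

At equilibrium, K_p = P(G)²·P(J) / (P(X₂)²·P(AB₂)²) = 4.1.
(0.41)²·(0.28) / ((P(X₂))²·(0.14)²) = 4.1
P(X₂)² = 0.586 ⇒ P(X₂) = 0.77 bar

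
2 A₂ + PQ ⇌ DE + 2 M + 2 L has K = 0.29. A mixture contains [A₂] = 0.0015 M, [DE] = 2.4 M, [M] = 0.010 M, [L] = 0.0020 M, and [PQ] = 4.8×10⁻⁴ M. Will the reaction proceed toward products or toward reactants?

to the left

Q = [DE]·[M]²·[L]² / ([A₂]²·[PQ]) = (2.4)·(0.010)²·(0.0020)² / ((0.0015)²·(4.8×10⁻⁴)) = 0.89
Q = 0.89 > K = 0.29, so the reverse reaction proceeds.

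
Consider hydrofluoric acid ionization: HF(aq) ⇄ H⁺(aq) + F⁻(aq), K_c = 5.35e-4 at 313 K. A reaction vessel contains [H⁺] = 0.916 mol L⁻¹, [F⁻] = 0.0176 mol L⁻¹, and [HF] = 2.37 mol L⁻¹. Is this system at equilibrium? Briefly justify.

Q_c = [H⁺]·[F⁻] / [HF] = (0.916)·(0.0176) / (2.37) = 0.00680
Q_c = 0.00680 > K_c = 5.35e-4: net reverse reaction.

no; Q > K, reaction proceeds in reverse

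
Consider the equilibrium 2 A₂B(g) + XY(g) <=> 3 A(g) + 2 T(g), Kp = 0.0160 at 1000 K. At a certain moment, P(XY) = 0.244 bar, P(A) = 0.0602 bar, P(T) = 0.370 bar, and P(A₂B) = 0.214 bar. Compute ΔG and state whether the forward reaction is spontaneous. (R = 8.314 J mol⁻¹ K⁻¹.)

Qp = P(A)³·P(T)² / (P(A₂B)²·P(XY)) = (0.0602)³·(0.370)² / ((0.214)²·(0.244)) = 0.00267
ΔG = RT ln(Qp/Kp) = (8.314 J mol⁻¹ K⁻¹)(1000 K) × ln(0.00267/0.0160)
   = (8.314 kJ/mol)(-1.791) = -14.9 kJ/mol
ΔG < 0, so the forward reaction is spontaneous (proceeds forward).

ΔG = -14.9 kJ/mol; the forward reaction is spontaneous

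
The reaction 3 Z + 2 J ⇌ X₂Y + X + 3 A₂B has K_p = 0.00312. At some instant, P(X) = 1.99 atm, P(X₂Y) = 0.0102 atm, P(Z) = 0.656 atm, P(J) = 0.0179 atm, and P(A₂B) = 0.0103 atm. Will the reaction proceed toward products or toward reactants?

Q_p = P(X₂Y)·P(X)·P(A₂B)³ / (P(Z)³·P(J)²) = (0.0102)·(1.99)·(0.0103)³ / ((0.656)³·(0.0179)²) = 2.45e-4
Q_p = 2.45e-4 < K_p = 0.00312, so the forward reaction proceeds.

forward (toward products)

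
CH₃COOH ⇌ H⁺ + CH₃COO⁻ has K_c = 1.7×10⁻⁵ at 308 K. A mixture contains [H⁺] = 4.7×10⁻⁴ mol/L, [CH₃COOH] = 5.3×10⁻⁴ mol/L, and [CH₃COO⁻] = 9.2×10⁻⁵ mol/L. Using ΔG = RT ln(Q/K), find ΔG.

Q_c = [H⁺]·[CH₃COO⁻] / [CH₃COOH] = (4.7×10⁻⁴)·(9.2×10⁻⁵) / (5.3×10⁻⁴) = 8.16×10⁻⁵
ΔG = RT ln(Q_c/K_c) = (8.314 J mol⁻¹ K⁻¹)(308 K) × ln(8.16×10⁻⁵/1.7×10⁻⁵)
   = (2.561 kJ/mol)(1.569) = 4.02 kJ/mol
ΔG > 0, so the forward reaction is non-spontaneous (proceeds in reverse).

ΔG = 4.02 kJ/mol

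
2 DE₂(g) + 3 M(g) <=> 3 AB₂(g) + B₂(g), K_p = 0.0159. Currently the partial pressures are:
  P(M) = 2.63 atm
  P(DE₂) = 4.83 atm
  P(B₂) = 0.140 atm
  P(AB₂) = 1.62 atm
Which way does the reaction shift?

Q_p = P(AB₂)³·P(B₂) / (P(DE₂)²·P(M)³) = (1.62)³·(0.140) / ((4.83)²·(2.63)³) = 0.00140
Q_p = 0.00140 < K_p = 0.0159, so the forward reaction proceeds.

toward products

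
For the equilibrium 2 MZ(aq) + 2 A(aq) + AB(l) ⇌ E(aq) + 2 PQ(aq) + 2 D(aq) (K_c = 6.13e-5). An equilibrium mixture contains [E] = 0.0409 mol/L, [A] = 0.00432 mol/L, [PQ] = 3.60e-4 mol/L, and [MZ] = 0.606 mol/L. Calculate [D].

[D] = 0.282 mol/L

(AB is a pure liquid — omitted from K_c.)
At equilibrium, K_c = [E]·[PQ]²·[D]² / ([MZ]²·[A]²) = 6.13e-5.
(0.0409)·(3.60e-4)²·([D])² / ((0.606)²·(0.00432)²) = 6.13e-5
[D]² = 0.0793 ⇒ [D] = 0.282 mol/L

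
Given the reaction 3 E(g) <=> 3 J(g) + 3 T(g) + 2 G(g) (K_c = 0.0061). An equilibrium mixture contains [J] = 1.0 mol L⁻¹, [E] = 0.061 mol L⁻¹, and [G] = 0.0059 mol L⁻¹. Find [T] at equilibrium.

At equilibrium, K_c = [J]³·[T]³·[G]² / [E]³ = 0.0061.
(1.0)³·([T])³·(0.0059)² / (0.061)³ = 0.0061
[T]³ = 0.0398 ⇒ [T] = 0.34 mol L⁻¹

[T] = 0.34 mol L⁻¹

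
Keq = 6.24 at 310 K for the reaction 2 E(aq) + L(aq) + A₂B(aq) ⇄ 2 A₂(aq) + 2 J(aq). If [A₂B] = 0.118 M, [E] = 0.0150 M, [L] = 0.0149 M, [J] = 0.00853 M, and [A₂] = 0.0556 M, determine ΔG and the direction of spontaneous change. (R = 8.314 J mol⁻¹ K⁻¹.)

ΔG = -6.17 kJ/mol; the forward reaction is spontaneous

Q = [A₂]²·[J]² / ([E]²·[L]·[A₂B]) = (0.0556)²·(0.00853)² / ((0.0150)²·(0.0149)·(0.118)) = 0.569
ΔG = RT ln(Q/Keq) = (8.314 J mol⁻¹ K⁻¹)(310 K) × ln(0.569/6.24)
   = (2.577 kJ/mol)(-2.395) = -6.17 kJ/mol
ΔG < 0, so the forward reaction is spontaneous (proceeds forward).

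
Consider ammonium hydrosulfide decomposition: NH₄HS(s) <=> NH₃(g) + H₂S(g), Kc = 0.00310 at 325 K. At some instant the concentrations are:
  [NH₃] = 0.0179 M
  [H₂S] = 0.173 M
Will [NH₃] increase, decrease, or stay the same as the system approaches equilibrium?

stay the same

(NH₄HS is a pure solid — omitted from Qc.)
Qc = [NH₃]·[H₂S] = (0.0179)·(0.173) = 0.00310
Qc = 0.00310 = Kc; the system is at equilibrium.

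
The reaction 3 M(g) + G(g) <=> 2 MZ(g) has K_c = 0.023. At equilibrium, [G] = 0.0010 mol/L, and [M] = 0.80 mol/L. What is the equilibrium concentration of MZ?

At equilibrium, K_c = [MZ]² / ([M]³·[G]) = 0.023.
([MZ])² / ((0.80)³·(0.0010)) = 0.023
[MZ]² = 1.18×10⁻⁵ ⇒ [MZ] = 0.0034 mol/L

[MZ] = 0.0034 mol/L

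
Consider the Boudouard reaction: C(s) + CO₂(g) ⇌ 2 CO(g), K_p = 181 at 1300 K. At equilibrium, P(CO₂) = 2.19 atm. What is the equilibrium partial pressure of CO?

(C is a pure solid — omitted from K_p.)
At equilibrium, K_p = P(CO)² / P(CO₂) = 181.
(P(CO))² / (2.19) = 181
P(CO)² = 396 ⇒ P(CO) = 19.9 atm

P(CO) = 19.9 atm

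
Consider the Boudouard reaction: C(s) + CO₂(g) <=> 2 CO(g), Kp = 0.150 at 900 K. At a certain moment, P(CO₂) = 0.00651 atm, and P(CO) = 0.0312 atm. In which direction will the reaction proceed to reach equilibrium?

no net change (already at equilibrium)

(C is a pure solid — omitted from Qp.)
Qp = P(CO)² / P(CO₂) = (0.0312)² / (0.00651) = 0.150
Qp = 0.150 = Kp, so the system is already at equilibrium.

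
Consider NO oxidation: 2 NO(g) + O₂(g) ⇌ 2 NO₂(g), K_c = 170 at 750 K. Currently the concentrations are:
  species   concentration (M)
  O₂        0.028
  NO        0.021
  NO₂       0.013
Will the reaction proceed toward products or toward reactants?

Q_c = [NO₂]² / ([NO]²·[O₂]) = (0.013)² / ((0.021)²·(0.028)) = 14
Q_c = 14 < K_c = 170, so the forward reaction proceeds.

in the forward direction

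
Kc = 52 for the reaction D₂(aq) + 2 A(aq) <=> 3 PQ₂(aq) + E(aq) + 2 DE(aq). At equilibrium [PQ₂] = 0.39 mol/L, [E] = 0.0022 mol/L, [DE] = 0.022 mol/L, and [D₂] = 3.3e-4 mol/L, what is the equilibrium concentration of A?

At equilibrium, Kc = [PQ₂]³·[E]·[DE]² / ([D₂]·[A]²) = 52.
(0.39)³·(0.0022)·(0.022)² / ((3.3e-4)·([A])²) = 52
[A]² = 3.68e-6 ⇒ [A] = 0.0019 mol/L

[A] = 0.0019 mol/L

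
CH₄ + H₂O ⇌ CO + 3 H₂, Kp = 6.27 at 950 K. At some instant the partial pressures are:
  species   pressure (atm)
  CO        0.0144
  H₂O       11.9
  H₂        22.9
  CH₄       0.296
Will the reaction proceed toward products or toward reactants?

reverse (toward reactants)

Qp = P(CO)·P(H₂)³ / (P(CH₄)·P(H₂O)) = (0.0144)·(22.9)³ / ((0.296)·(11.9)) = 49.1
Qp = 49.1 > Kp = 6.27, so the reverse reaction proceeds.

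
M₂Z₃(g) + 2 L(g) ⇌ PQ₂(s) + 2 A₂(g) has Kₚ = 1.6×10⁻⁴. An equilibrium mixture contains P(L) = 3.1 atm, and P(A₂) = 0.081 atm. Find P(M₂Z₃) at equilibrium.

(PQ₂ is a pure solid — omitted from Kₚ.)
At equilibrium, Kₚ = P(A₂)² / (P(M₂Z₃)·P(L)²) = 1.6×10⁻⁴.
(0.081)² / ((P(M₂Z₃))·(3.1)²) = 1.6×10⁻⁴
P(M₂Z₃) = 4.27 = 4.3 atm

P(M₂Z₃) = 4.3 atm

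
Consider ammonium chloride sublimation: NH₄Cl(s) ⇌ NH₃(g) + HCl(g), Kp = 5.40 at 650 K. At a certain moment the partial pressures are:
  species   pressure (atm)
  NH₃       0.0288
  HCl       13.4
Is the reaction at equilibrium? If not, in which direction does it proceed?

(NH₄Cl is a pure solid — omitted from Qp.)
Qp = P(NH₃)·P(HCl) = (0.0288)·(13.4) = 0.386
Qp = 0.386 < Kp = 5.40, so the forward reaction proceeds.

to the right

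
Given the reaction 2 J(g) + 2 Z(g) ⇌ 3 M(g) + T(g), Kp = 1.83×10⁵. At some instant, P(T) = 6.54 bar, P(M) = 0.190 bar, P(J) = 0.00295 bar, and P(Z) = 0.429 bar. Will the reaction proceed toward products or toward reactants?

forward (toward products)

Qp = P(M)³·P(T) / (P(J)²·P(Z)²) = (0.190)³·(6.54) / ((0.00295)²·(0.429)²) = 28000
Qp = 28000 < Kp = 1.83×10⁵, so the forward reaction proceeds.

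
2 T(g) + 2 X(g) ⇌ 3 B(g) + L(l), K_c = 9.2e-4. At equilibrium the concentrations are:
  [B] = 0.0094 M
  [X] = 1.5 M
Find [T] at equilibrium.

(L is a pure liquid — omitted from K_c.)
At equilibrium, K_c = [B]³ / ([T]²·[X]²) = 9.2e-4.
(0.0094)³ / (([T])²·(1.5)²) = 9.2e-4
[T]² = 4.01e-4 ⇒ [T] = 0.020 M

[T] = 0.020 M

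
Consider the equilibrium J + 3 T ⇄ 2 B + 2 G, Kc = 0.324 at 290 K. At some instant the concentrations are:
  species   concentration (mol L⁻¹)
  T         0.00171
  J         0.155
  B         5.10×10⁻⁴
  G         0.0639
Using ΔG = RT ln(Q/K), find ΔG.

ΔG = 3.48 kJ/mol

Qc = [B]²·[G]² / ([J]·[T]³) = (5.10×10⁻⁴)²·(0.0639)² / ((0.155)·(0.00171)³) = 1.37
ΔG = RT ln(Qc/Kc) = (8.314 J mol⁻¹ K⁻¹)(290 K) × ln(1.37/0.324)
   = (2.411 kJ/mol)(1.442) = 3.48 kJ/mol
ΔG > 0, so the forward reaction is non-spontaneous (proceeds in reverse).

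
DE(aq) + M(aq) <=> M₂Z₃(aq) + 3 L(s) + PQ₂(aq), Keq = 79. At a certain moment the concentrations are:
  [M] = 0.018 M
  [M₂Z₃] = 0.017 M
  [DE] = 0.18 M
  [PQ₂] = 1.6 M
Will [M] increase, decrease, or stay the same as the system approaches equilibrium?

(L is a pure solid — omitted from Q.)
Q = [M₂Z₃]·[PQ₂] / ([DE]·[M]) = (0.017)·(1.6) / ((0.18)·(0.018)) = 8.4
Q = 8.4 < Keq = 79: net forward reaction.
M is a reactant, so it decreases.

decrease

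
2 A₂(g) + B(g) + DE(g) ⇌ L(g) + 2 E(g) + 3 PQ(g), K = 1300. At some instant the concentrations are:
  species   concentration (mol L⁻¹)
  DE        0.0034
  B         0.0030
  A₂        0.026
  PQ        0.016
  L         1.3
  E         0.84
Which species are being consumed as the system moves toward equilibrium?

A₂, B, DE (reactants)

Q = [L]·[E]²·[PQ]³ / ([A₂]²·[B]·[DE]) = (1.3)·(0.84)²·(0.016)³ / ((0.026)²·(0.0030)·(0.0034)) = 540
Q = 540 < K = 1300: net forward reaction.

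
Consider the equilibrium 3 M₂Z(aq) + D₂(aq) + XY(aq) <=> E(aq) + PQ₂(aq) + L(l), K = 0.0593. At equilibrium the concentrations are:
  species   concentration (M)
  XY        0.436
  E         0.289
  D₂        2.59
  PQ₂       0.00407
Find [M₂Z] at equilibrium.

[M₂Z] = 0.260 M

(L is a pure liquid — omitted from K.)
At equilibrium, K = [E]·[PQ₂] / ([M₂Z]³·[D₂]·[XY]) = 0.0593.
(0.289)·(0.00407) / (([M₂Z])³·(2.59)·(0.436)) = 0.0593
[M₂Z]³ = 0.0176 ⇒ [M₂Z] = 0.260 M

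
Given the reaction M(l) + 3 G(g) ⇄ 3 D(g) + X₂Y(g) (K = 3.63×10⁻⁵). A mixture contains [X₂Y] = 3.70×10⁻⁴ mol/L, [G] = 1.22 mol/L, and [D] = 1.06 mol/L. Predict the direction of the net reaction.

in the reverse direction

(M is a pure liquid — omitted from Q.)
Q = [D]³·[X₂Y] / [G]³ = (1.06)³·(3.70×10⁻⁴) / (1.22)³ = 2.43×10⁻⁴
Q = 2.43×10⁻⁴ > K = 3.63×10⁻⁵, so the reverse reaction proceeds.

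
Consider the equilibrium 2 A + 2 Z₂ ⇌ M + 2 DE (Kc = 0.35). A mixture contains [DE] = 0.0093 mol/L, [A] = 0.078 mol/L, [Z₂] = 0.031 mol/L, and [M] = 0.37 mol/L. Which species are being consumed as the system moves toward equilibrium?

Qc = [M]·[DE]² / ([A]²·[Z₂]²) = (0.37)·(0.0093)² / ((0.078)²·(0.031)²) = 5.5
Qc = 5.5 > Kc = 0.35: net reverse reaction.

M, DE (products)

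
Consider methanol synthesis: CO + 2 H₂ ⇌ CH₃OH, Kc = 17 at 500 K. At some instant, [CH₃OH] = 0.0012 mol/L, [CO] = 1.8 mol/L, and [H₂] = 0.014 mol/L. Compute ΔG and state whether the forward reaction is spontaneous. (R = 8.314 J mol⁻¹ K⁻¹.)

ΔG = -6.69 kJ/mol; the forward reaction is spontaneous

Qc = [CH₃OH] / ([CO]·[H₂]²) = (0.0012) / ((1.8)·(0.014)²) = 3.40
ΔG = RT ln(Qc/Kc) = (8.314 J mol⁻¹ K⁻¹)(500 K) × ln(3.40/17)
   = (4.157 kJ/mol)(-1.609) = -6.69 kJ/mol
ΔG < 0, so the forward reaction is spontaneous (proceeds forward).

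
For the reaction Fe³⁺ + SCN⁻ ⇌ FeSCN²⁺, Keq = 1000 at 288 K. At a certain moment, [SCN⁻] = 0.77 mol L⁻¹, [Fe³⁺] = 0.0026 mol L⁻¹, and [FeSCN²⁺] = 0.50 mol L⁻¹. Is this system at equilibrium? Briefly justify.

no; Q < K, reaction proceeds forward

Q = [FeSCN²⁺] / ([Fe³⁺]·[SCN⁻]) = (0.50) / ((0.0026)·(0.77)) = 250
Q = 250 < Keq = 1000: net forward reaction.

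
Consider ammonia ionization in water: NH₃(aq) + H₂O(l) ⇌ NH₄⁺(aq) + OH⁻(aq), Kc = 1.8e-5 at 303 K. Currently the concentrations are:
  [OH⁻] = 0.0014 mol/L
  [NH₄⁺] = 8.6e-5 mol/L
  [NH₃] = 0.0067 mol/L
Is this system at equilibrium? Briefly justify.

(H₂O is a pure liquid — omitted from Qc.)
Qc = [NH₄⁺]·[OH⁻] / [NH₃] = (8.6e-5)·(0.0014) / (0.0067) = 1.8e-5
Qc = 1.8e-5 = Kc; the system is at equilibrium.

yes, at equilibrium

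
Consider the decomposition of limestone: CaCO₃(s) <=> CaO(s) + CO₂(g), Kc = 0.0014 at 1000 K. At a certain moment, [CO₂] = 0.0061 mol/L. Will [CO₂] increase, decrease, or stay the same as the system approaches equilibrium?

(CaCO₃, CaO are pure solids — omitted from Qc.)
Qc = [CO₂] = 0.0061
Qc = 0.0061 > Kc = 0.0014: net reverse reaction.
CO₂ is a product, so it decreases.

decrease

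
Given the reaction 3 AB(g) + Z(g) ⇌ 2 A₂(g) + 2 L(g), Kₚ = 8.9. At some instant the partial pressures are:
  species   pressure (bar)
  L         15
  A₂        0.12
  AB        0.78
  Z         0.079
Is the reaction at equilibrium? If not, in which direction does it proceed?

toward reactants

Qₚ = P(A₂)²·P(L)² / (P(AB)³·P(Z)) = (0.12)²·(15)² / ((0.78)³·(0.079)) = 86
Qₚ = 86 > Kₚ = 8.9, so the reverse reaction proceeds.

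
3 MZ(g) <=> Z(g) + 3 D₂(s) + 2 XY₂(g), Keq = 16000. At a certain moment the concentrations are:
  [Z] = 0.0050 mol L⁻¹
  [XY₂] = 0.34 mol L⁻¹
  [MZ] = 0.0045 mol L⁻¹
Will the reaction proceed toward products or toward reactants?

(D₂ is a pure solid — omitted from Q.)
Q = [Z]·[XY₂]² / [MZ]³ = (0.0050)·(0.34)² / (0.0045)³ = 6300
Q = 6300 < Keq = 16000, so the forward reaction proceeds.

to the right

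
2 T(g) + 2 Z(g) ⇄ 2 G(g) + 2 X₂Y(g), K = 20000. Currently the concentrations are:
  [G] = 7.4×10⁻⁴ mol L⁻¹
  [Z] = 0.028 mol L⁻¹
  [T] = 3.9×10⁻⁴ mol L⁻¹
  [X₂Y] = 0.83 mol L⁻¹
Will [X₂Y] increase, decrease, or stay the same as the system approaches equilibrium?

Q = [G]²·[X₂Y]² / ([T]²·[Z]²) = (7.4×10⁻⁴)²·(0.83)² / ((3.9×10⁻⁴)²·(0.028)²) = 3200
Q = 3200 < K = 20000: net forward reaction.
X₂Y is a product, so it increases.

increase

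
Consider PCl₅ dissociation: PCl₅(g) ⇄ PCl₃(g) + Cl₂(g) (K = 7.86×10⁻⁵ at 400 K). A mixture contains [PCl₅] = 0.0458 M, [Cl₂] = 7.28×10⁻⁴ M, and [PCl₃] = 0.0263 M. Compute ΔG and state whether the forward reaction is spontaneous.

Q = [PCl₃]·[Cl₂] / [PCl₅] = (0.0263)·(7.28×10⁻⁴) / (0.0458) = 4.18×10⁻⁴
ΔG = RT ln(Q/K) = (8.314 J mol⁻¹ K⁻¹)(400 K) × ln(4.18×10⁻⁴/7.86×10⁻⁵)
   = (3.326 kJ/mol)(1.671) = 5.56 kJ/mol
ΔG > 0, so the forward reaction is non-spontaneous (proceeds in reverse).

ΔG = 5.56 kJ/mol; the forward reaction is non-spontaneous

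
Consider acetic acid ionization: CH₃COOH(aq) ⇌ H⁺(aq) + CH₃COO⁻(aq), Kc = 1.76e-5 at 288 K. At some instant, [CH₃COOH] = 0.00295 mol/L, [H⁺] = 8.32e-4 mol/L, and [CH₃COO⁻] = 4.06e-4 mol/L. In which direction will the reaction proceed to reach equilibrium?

Qc = [H⁺]·[CH₃COO⁻] / [CH₃COOH] = (8.32e-4)·(4.06e-4) / (0.00295) = 1.15e-4
Qc = 1.15e-4 > Kc = 1.76e-5, so the reverse reaction proceeds.

to the left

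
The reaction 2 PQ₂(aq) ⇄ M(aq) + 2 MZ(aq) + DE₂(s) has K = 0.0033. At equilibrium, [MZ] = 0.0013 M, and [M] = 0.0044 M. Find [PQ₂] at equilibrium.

(DE₂ is a pure solid — omitted from K.)
At equilibrium, K = [M]·[MZ]² / [PQ₂]² = 0.0033.
(0.0044)·(0.0013)² / ([PQ₂])² = 0.0033
[PQ₂]² = 2.25e-6 ⇒ [PQ₂] = 0.0015 M

[PQ₂] = 0.0015 M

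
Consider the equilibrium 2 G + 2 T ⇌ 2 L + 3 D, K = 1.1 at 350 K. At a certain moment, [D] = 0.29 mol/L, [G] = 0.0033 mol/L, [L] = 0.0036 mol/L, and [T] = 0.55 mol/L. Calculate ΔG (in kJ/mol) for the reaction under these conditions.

Q = [L]²·[D]³ / ([G]²·[T]²) = (0.0036)²·(0.29)³ / ((0.0033)²·(0.55)²) = 0.0960
ΔG = RT ln(Q/K) = (8.314 J mol⁻¹ K⁻¹)(350 K) × ln(0.0960/1.1)
   = (2.910 kJ/mol)(-2.439) = -7.10 kJ/mol
ΔG < 0, so the forward reaction is spontaneous (proceeds forward).

ΔG = -7.10 kJ/mol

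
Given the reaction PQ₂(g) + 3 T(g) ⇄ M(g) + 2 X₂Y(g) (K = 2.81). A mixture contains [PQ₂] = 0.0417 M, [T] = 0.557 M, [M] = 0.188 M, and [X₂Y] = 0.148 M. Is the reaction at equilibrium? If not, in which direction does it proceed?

toward products

Q = [M]·[X₂Y]² / ([PQ₂]·[T]³) = (0.188)·(0.148)² / ((0.0417)·(0.557)³) = 0.571
Q = 0.571 < K = 2.81, so the forward reaction proceeds.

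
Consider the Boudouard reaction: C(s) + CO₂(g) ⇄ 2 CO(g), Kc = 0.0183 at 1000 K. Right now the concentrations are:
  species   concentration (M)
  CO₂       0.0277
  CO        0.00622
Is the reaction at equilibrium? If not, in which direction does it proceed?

forward (toward products)

(C is a pure solid — omitted from Qc.)
Qc = [CO]² / [CO₂] = (0.00622)² / (0.0277) = 0.00140
Qc = 0.00140 < Kc = 0.0183, so the forward reaction proceeds.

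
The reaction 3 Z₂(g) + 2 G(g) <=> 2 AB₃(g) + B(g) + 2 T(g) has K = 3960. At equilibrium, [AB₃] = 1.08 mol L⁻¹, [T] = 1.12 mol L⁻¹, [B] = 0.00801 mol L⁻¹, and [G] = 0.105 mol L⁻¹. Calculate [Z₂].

At equilibrium, K = [AB₃]²·[B]·[T]² / ([Z₂]³·[G]²) = 3960.
(1.08)²·(0.00801)·(1.12)² / (([Z₂])³·(0.105)²) = 3960
[Z₂]³ = 2.68×10⁻⁴ ⇒ [Z₂] = 0.0645 mol L⁻¹

[Z₂] = 0.0645 mol L⁻¹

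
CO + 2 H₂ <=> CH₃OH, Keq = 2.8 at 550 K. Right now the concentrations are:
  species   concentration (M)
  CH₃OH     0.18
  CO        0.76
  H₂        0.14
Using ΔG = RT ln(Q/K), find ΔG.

Q = [CH₃OH] / ([CO]·[H₂]²) = (0.18) / ((0.76)·(0.14)²) = 12.1
ΔG = RT ln(Q/Keq) = (8.314 J mol⁻¹ K⁻¹)(550 K) × ln(12.1/2.8)
   = (4.573 kJ/mol)(1.464) = 6.69 kJ/mol
ΔG > 0, so the forward reaction is non-spontaneous (proceeds in reverse).

ΔG = 6.69 kJ/mol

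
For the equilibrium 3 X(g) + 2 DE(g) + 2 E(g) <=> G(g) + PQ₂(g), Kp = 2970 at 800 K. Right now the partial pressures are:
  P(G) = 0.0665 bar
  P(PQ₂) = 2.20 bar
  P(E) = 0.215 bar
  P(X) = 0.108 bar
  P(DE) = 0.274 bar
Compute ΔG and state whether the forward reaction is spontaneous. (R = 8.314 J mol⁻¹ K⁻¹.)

Qp = P(G)·P(PQ₂) / (P(X)³·P(DE)²·P(E)²) = (0.0665)·(2.20) / ((0.108)³·(0.274)²·(0.215)²) = 33500
ΔG = RT ln(Qp/Kp) = (8.314 J mol⁻¹ K⁻¹)(800 K) × ln(33500/2970)
   = (6.651 kJ/mol)(2.423) = 16.1 kJ/mol
ΔG > 0, so the forward reaction is non-spontaneous (proceeds in reverse).

ΔG = 16.1 kJ/mol; the forward reaction is non-spontaneous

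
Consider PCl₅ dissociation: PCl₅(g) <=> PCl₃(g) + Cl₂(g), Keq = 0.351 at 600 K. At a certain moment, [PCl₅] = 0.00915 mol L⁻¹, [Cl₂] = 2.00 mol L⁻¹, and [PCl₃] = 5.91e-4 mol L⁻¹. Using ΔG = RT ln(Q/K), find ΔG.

Q = [PCl₃]·[Cl₂] / [PCl₅] = (5.91e-4)·(2.00) / (0.00915) = 0.129
ΔG = RT ln(Q/Keq) = (8.314 J mol⁻¹ K⁻¹)(600 K) × ln(0.129/0.351)
   = (4.988 kJ/mol)(-1.001) = -4.99 kJ/mol
ΔG < 0, so the forward reaction is spontaneous (proceeds forward).

ΔG = -4.99 kJ/mol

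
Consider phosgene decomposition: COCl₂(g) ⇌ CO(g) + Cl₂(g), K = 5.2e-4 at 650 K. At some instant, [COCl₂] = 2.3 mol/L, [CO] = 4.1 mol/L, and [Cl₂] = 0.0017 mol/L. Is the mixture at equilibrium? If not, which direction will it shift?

Q = [CO]·[Cl₂] / [COCl₂] = (4.1)·(0.0017) / (2.3) = 0.0030
Q = 0.0030 > K = 5.2e-4: net reverse reaction.

no; Q > K, reaction proceeds in reverse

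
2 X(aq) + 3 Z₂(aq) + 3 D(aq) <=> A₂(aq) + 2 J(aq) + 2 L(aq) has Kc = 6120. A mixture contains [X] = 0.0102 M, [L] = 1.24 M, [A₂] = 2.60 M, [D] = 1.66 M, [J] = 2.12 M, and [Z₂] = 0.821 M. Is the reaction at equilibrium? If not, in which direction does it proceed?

Qc = [A₂]·[J]²·[L]² / ([X]²·[Z₂]³·[D]³) = (2.60)·(2.12)²·(1.24)² / ((0.0102)²·(0.821)³·(1.66)³) = 68200
Qc = 68200 > Kc = 6120, so the reverse reaction proceeds.

in the reverse direction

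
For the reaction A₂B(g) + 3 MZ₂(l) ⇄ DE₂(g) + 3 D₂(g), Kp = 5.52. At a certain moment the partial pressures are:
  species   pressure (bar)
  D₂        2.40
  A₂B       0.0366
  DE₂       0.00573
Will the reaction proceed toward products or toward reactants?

(MZ₂ is a pure liquid — omitted from Qp.)
Qp = P(DE₂)·P(D₂)³ / P(A₂B) = (0.00573)·(2.40)³ / (0.0366) = 2.16
Qp = 2.16 < Kp = 5.52, so the forward reaction proceeds.

forward (toward products)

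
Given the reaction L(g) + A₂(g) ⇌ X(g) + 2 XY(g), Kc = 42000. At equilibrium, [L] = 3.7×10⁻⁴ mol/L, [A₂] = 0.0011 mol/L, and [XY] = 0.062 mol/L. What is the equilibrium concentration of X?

[X] = 4.4 mol/L

At equilibrium, Kc = [X]·[XY]² / ([L]·[A₂]) = 42000.
([X])·(0.062)² / ((3.7×10⁻⁴)·(0.0011)) = 42000
[X] = 4.45 = 4.4 mol/L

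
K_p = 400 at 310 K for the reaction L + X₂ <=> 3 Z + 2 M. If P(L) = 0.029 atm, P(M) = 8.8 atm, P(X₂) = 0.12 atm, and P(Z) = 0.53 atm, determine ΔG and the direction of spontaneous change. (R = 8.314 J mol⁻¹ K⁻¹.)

ΔG = 5.45 kJ/mol; the forward reaction is non-spontaneous

Q_p = P(Z)³·P(M)² / (P(L)·P(X₂)) = (0.53)³·(8.8)² / ((0.029)·(0.12)) = 3310
ΔG = RT ln(Q_p/K_p) = (8.314 J mol⁻¹ K⁻¹)(310 K) × ln(3310/400)
   = (2.577 kJ/mol)(2.113) = 5.45 kJ/mol
ΔG > 0, so the forward reaction is non-spontaneous (proceeds in reverse).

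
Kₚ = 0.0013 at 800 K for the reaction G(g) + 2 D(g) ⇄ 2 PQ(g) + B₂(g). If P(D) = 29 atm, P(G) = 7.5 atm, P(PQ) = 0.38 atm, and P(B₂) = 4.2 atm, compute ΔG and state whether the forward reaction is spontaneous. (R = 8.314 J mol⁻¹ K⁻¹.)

Qₚ = P(PQ)²·P(B₂) / (P(G)·P(D)²) = (0.38)²·(4.2) / ((7.5)·(29)²) = 9.62×10⁻⁵
ΔG = RT ln(Qₚ/Kₚ) = (8.314 J mol⁻¹ K⁻¹)(800 K) × ln(9.62×10⁻⁵/0.0013)
   = (6.651 kJ/mol)(-2.604) = -17.3 kJ/mol
ΔG < 0, so the forward reaction is spontaneous (proceeds forward).

ΔG = -17.3 kJ/mol; the forward reaction is spontaneous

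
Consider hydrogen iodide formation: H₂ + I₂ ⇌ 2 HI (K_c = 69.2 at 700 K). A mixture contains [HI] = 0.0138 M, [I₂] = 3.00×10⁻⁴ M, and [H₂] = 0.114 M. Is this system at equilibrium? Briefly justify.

Q_c = [HI]² / ([H₂]·[I₂]) = (0.0138)² / ((0.114)·(3.00×10⁻⁴)) = 5.57
Q_c = 5.57 < K_c = 69.2: net forward reaction.

no; Q < K, reaction proceeds forward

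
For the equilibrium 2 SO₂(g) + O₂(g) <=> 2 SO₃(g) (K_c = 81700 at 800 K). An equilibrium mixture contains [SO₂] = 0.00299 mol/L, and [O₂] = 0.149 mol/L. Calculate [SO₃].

At equilibrium, K_c = [SO₃]² / ([SO₂]²·[O₂]) = 81700.
([SO₃])² / ((0.00299)²·(0.149)) = 81700
[SO₃]² = 0.109 ⇒ [SO₃] = 0.330 mol/L

[SO₃] = 0.330 mol/L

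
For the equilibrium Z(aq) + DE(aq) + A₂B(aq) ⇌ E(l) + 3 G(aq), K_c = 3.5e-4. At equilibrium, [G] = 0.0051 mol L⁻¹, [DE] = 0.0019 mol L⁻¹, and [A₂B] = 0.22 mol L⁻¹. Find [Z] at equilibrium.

[Z] = 0.91 mol L⁻¹

(E is a pure liquid — omitted from K_c.)
At equilibrium, K_c = [G]³ / ([Z]·[DE]·[A₂B]) = 3.5e-4.
(0.0051)³ / (([Z])·(0.0019)·(0.22)) = 3.5e-4
[Z] = 0.907 = 0.91 mol L⁻¹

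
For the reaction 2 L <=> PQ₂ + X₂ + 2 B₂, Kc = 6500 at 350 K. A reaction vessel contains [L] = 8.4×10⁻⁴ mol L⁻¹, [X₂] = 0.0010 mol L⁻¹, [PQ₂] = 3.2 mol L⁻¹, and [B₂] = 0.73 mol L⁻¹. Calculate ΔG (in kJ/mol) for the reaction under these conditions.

ΔG = -2.88 kJ/mol

Qc = [PQ₂]·[X₂]·[B₂]² / [L]² = (3.2)·(0.0010)·(0.73)² / (8.4×10⁻⁴)² = 2420
ΔG = RT ln(Qc/Kc) = (8.314 J mol⁻¹ K⁻¹)(350 K) × ln(2420/6500)
   = (2.910 kJ/mol)(-0.9880) = -2.88 kJ/mol
ΔG < 0, so the forward reaction is spontaneous (proceeds forward).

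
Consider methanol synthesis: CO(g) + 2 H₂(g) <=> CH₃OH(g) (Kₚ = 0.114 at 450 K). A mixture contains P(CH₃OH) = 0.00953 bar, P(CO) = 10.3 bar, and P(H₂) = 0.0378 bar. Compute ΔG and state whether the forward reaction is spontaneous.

Qₚ = P(CH₃OH) / (P(CO)·P(H₂)²) = (0.00953) / ((10.3)·(0.0378)²) = 0.648
ΔG = RT ln(Qₚ/Kₚ) = (8.314 J mol⁻¹ K⁻¹)(450 K) × ln(0.648/0.114)
   = (3.741 kJ/mol)(1.738) = 6.50 kJ/mol
ΔG > 0, so the forward reaction is non-spontaneous (proceeds in reverse).

ΔG = 6.50 kJ/mol; the forward reaction is non-spontaneous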